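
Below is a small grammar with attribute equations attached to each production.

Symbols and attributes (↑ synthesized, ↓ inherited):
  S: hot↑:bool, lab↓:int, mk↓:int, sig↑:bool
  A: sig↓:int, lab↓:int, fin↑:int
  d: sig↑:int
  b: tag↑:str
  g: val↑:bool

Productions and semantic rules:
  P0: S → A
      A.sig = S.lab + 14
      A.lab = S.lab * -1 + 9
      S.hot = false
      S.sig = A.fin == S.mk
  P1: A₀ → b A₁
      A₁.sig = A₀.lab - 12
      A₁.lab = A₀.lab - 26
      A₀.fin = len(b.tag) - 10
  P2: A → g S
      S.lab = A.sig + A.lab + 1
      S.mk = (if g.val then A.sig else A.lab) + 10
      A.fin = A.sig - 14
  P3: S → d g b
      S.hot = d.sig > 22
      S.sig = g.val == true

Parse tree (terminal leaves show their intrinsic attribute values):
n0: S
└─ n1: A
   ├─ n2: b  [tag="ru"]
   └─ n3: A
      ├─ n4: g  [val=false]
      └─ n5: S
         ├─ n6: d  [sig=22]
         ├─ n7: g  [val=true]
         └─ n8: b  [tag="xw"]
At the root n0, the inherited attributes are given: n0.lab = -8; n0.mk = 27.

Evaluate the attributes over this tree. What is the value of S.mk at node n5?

1. n0.lab = -8  [given at root]
2. n0.mk = 27  [given at root]
3. n1.sig = 6  [S.lab + 14]
4. n1.lab = 17  [S.lab * -1 + 9]
5. n2.tag = "ru"  [terminal]
6. n3.sig = 5  [A₀.lab - 12]
7. n3.lab = -9  [A₀.lab - 26]
8. n4.val = false  [terminal]
9. n5.lab = -3  [A.sig + A.lab + 1]
10. n5.mk = 1  [(if g.val then A.sig else A.lab) + 10]
11. n6.sig = 22  [terminal]
12. n7.val = true  [terminal]
13. n8.tag = "xw"  [terminal]
14. n5.hot = false  [d.sig > 22]
15. n5.sig = true  [g.val == true]
16. n3.fin = -9  [A.sig - 14]
17. n1.fin = -8  [len(b.tag) - 10]
18. n0.hot = false  [false]
19. n0.sig = false  [A.fin == S.mk]

1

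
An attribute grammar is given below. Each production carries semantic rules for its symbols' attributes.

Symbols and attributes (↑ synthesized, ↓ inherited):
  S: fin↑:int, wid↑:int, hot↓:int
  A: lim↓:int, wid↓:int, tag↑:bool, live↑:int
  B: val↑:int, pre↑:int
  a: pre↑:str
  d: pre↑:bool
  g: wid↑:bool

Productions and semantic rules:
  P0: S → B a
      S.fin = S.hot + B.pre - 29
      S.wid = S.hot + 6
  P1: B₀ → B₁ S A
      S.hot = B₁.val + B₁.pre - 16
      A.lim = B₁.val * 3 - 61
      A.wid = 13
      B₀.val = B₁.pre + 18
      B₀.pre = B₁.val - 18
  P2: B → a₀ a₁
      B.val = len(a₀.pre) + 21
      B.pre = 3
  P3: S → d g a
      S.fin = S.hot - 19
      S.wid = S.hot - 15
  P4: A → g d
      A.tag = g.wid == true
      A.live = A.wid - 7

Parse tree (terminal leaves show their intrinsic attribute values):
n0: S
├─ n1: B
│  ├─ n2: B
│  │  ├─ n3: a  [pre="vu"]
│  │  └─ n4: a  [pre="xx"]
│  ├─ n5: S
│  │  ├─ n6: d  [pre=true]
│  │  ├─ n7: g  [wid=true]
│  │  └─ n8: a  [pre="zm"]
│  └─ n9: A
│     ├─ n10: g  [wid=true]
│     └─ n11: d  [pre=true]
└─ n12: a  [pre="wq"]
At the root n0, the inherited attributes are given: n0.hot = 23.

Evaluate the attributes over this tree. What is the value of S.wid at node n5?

-5

1. n0.hot = 23  [given at root]
2. n3.pre = "vu"  [terminal]
3. n4.pre = "xx"  [terminal]
4. n2.val = 23  [len(a₀.pre) + 21]
5. n2.pre = 3  [3]
6. n5.hot = 10  [B₁.val + B₁.pre - 16]
7. n6.pre = true  [terminal]
8. n7.wid = true  [terminal]
9. n8.pre = "zm"  [terminal]
10. n5.fin = -9  [S.hot - 19]
11. n5.wid = -5  [S.hot - 15]
12. n9.lim = 8  [B₁.val * 3 - 61]
13. n9.wid = 13  [13]
14. n10.wid = true  [terminal]
15. n11.pre = true  [terminal]
16. n9.tag = true  [g.wid == true]
17. n9.live = 6  [A.wid - 7]
18. n1.val = 21  [B₁.pre + 18]
19. n1.pre = 5  [B₁.val - 18]
20. n12.pre = "wq"  [terminal]
21. n0.fin = -1  [S.hot + B.pre - 29]
22. n0.wid = 29  [S.hot + 6]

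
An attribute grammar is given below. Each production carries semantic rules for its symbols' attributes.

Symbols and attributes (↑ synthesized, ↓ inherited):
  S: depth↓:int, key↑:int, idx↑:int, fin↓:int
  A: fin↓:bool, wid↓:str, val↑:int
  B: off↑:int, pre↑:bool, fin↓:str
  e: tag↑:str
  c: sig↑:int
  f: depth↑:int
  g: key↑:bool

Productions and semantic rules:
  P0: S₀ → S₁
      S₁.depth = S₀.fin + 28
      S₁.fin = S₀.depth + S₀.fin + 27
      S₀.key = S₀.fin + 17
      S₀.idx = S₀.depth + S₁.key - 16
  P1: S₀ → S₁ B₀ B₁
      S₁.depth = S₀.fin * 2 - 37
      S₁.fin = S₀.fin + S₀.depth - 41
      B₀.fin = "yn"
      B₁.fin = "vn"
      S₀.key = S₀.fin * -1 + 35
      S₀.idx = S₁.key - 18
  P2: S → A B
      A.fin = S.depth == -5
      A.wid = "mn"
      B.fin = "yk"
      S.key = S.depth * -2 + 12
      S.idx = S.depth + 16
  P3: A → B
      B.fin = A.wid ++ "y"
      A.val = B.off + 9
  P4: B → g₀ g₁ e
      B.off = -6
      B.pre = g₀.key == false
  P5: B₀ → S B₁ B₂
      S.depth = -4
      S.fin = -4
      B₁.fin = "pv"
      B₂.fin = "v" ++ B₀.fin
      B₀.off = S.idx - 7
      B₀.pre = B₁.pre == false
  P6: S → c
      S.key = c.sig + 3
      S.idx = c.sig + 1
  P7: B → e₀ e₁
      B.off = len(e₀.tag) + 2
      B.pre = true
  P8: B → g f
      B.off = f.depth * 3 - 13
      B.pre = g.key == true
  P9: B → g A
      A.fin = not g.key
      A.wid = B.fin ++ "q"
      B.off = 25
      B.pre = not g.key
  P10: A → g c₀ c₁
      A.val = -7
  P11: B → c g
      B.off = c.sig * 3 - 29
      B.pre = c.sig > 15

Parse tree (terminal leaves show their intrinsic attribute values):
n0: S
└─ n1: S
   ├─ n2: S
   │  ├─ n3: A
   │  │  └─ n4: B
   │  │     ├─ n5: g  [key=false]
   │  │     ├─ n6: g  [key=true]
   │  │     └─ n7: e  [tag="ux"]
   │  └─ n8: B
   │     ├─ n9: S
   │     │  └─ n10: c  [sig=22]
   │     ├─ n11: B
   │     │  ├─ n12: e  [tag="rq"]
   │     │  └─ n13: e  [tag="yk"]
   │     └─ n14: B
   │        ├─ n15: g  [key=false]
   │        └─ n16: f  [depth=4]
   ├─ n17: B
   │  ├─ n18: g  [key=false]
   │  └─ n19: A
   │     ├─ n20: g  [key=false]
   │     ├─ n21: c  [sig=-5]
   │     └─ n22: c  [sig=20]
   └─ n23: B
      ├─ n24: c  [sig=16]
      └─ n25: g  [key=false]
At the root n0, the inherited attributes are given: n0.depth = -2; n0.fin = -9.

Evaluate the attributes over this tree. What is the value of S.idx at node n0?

1. n0.depth = -2  [given at root]
2. n0.fin = -9  [given at root]
3. n1.depth = 19  [S₀.fin + 28]
4. n1.fin = 16  [S₀.depth + S₀.fin + 27]
5. n2.depth = -5  [S₀.fin * 2 - 37]
6. n2.fin = -6  [S₀.fin + S₀.depth - 41]
7. n3.fin = true  [S.depth == -5]
8. n3.wid = "mn"  ["mn"]
9. n4.fin = "mny"  [A.wid ++ "y"]
10. n5.key = false  [terminal]
11. n6.key = true  [terminal]
12. n7.tag = "ux"  [terminal]
13. n4.off = -6  [-6]
14. n4.pre = true  [g₀.key == false]
15. n3.val = 3  [B.off + 9]
16. n8.fin = "yk"  ["yk"]
17. n9.depth = -4  [-4]
18. n9.fin = -4  [-4]
19. n10.sig = 22  [terminal]
20. n9.key = 25  [c.sig + 3]
21. n9.idx = 23  [c.sig + 1]
22. n11.fin = "pv"  ["pv"]
23. n12.tag = "rq"  [terminal]
24. n13.tag = "yk"  [terminal]
25. n11.off = 4  [len(e₀.tag) + 2]
26. n11.pre = true  [true]
27. n14.fin = "vyk"  ["v" ++ B₀.fin]
28. n15.key = false  [terminal]
29. n16.depth = 4  [terminal]
30. n14.off = -1  [f.depth * 3 - 13]
31. n14.pre = false  [g.key == true]
32. n8.off = 16  [S.idx - 7]
33. n8.pre = false  [B₁.pre == false]
34. n2.key = 22  [S.depth * -2 + 12]
35. n2.idx = 11  [S.depth + 16]
36. n17.fin = "yn"  ["yn"]
37. n18.key = false  [terminal]
38. n19.fin = true  [not g.key]
39. n19.wid = "ynq"  [B.fin ++ "q"]
40. n20.key = false  [terminal]
41. n21.sig = -5  [terminal]
42. n22.sig = 20  [terminal]
43. n19.val = -7  [-7]
44. n17.off = 25  [25]
45. n17.pre = true  [not g.key]
46. n23.fin = "vn"  ["vn"]
47. n24.sig = 16  [terminal]
48. n25.key = false  [terminal]
49. n23.off = 19  [c.sig * 3 - 29]
50. n23.pre = true  [c.sig > 15]
51. n1.key = 19  [S₀.fin * -1 + 35]
52. n1.idx = 4  [S₁.key - 18]
53. n0.key = 8  [S₀.fin + 17]
54. n0.idx = 1  [S₀.depth + S₁.key - 16]

1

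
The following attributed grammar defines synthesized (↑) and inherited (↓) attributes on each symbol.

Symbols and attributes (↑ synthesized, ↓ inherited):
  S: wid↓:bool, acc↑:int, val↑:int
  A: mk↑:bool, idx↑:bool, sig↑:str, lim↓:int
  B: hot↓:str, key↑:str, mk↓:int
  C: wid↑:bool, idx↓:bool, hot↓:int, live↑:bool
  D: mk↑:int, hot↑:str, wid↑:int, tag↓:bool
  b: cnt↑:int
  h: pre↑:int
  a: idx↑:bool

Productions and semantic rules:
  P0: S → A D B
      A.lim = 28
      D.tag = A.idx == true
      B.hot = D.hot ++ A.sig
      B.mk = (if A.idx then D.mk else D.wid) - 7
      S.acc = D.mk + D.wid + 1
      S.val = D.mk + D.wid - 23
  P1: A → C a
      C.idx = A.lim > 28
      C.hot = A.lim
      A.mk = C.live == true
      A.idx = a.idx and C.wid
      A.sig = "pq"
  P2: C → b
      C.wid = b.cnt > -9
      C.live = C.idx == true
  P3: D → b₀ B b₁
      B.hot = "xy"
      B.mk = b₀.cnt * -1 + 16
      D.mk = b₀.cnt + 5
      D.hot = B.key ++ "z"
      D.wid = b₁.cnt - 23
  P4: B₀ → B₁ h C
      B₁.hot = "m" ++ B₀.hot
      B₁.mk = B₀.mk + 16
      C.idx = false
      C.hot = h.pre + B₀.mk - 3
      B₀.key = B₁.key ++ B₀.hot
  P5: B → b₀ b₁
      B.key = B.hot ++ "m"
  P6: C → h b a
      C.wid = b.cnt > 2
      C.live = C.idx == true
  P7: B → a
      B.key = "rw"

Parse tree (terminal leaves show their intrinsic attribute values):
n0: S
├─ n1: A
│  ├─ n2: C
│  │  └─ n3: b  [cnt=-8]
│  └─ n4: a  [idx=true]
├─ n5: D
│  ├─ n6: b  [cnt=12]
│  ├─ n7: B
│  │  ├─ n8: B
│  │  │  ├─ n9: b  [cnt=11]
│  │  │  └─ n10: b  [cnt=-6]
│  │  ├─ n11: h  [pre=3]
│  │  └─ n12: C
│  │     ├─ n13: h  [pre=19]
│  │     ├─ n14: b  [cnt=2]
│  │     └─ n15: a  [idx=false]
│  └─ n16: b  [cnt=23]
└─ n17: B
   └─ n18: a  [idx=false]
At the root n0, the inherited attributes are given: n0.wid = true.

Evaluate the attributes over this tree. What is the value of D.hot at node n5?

1. n0.wid = true  [given at root]
2. n1.lim = 28  [28]
3. n2.idx = false  [A.lim > 28]
4. n2.hot = 28  [A.lim]
5. n3.cnt = -8  [terminal]
6. n2.wid = true  [b.cnt > -9]
7. n2.live = false  [C.idx == true]
8. n4.idx = true  [terminal]
9. n1.mk = false  [C.live == true]
10. n1.idx = true  [a.idx and C.wid]
11. n1.sig = "pq"  ["pq"]
12. n5.tag = true  [A.idx == true]
13. n6.cnt = 12  [terminal]
14. n7.hot = "xy"  ["xy"]
15. n7.mk = 4  [b₀.cnt * -1 + 16]
16. n8.hot = "mxy"  ["m" ++ B₀.hot]
17. n8.mk = 20  [B₀.mk + 16]
18. n9.cnt = 11  [terminal]
19. n10.cnt = -6  [terminal]
20. n8.key = "mxym"  [B.hot ++ "m"]
21. n11.pre = 3  [terminal]
22. n12.idx = false  [false]
23. n12.hot = 4  [h.pre + B₀.mk - 3]
24. n13.pre = 19  [terminal]
25. n14.cnt = 2  [terminal]
26. n15.idx = false  [terminal]
27. n12.wid = false  [b.cnt > 2]
28. n12.live = false  [C.idx == true]
29. n7.key = "mxymxy"  [B₁.key ++ B₀.hot]
30. n16.cnt = 23  [terminal]
31. n5.mk = 17  [b₀.cnt + 5]
32. n5.hot = "mxymxyz"  [B.key ++ "z"]
33. n5.wid = 0  [b₁.cnt - 23]
34. n17.hot = "mxymxyzpq"  [D.hot ++ A.sig]
35. n17.mk = 10  [(if A.idx then D.mk else D.wid) - 7]
36. n18.idx = false  [terminal]
37. n17.key = "rw"  ["rw"]
38. n0.acc = 18  [D.mk + D.wid + 1]
39. n0.val = -6  [D.mk + D.wid - 23]

"mxymxyz"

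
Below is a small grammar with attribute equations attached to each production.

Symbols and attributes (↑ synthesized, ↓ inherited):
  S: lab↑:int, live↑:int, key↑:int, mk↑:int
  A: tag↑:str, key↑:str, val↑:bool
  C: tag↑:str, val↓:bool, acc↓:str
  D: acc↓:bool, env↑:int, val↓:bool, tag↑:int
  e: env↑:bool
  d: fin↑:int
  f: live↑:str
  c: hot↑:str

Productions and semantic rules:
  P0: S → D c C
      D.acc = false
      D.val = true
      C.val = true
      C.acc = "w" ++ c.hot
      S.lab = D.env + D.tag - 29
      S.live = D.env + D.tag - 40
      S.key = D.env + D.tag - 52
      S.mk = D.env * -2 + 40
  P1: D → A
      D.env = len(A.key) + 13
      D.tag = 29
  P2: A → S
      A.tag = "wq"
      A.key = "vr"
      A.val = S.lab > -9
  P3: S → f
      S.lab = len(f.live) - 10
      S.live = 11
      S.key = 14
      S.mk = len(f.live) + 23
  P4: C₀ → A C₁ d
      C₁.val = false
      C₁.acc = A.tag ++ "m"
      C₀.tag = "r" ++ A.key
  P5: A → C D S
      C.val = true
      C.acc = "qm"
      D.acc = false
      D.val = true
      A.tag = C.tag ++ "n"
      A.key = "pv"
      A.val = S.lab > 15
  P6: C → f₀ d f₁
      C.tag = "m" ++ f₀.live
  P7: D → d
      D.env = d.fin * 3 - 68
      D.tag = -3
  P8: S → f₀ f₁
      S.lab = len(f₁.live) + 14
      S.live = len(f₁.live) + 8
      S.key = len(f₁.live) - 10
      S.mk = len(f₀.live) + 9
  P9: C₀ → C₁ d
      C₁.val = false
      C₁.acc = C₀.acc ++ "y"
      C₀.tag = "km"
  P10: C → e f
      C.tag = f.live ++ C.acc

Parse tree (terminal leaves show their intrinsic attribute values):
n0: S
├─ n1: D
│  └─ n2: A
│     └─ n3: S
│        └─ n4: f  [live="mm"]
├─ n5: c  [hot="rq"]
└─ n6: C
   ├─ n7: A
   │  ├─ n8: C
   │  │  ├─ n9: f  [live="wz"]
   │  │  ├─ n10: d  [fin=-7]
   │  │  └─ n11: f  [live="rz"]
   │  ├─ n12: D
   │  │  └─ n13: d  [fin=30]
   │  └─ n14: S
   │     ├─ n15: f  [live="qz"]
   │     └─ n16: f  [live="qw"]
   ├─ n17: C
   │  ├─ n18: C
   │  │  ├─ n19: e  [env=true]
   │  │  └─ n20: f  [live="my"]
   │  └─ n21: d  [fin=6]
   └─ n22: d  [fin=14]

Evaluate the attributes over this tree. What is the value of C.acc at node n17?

1. n1.acc = false  [false]
2. n1.val = true  [true]
3. n4.live = "mm"  [terminal]
4. n3.lab = -8  [len(f.live) - 10]
5. n3.live = 11  [11]
6. n3.key = 14  [14]
7. n3.mk = 25  [len(f.live) + 23]
8. n2.tag = "wq"  ["wq"]
9. n2.key = "vr"  ["vr"]
10. n2.val = true  [S.lab > -9]
11. n1.env = 15  [len(A.key) + 13]
12. n1.tag = 29  [29]
13. n5.hot = "rq"  [terminal]
14. n6.val = true  [true]
15. n6.acc = "wrq"  ["w" ++ c.hot]
16. n8.val = true  [true]
17. n8.acc = "qm"  ["qm"]
18. n9.live = "wz"  [terminal]
19. n10.fin = -7  [terminal]
20. n11.live = "rz"  [terminal]
21. n8.tag = "mwz"  ["m" ++ f₀.live]
22. n12.acc = false  [false]
23. n12.val = true  [true]
24. n13.fin = 30  [terminal]
25. n12.env = 22  [d.fin * 3 - 68]
26. n12.tag = -3  [-3]
27. n15.live = "qz"  [terminal]
28. n16.live = "qw"  [terminal]
29. n14.lab = 16  [len(f₁.live) + 14]
30. n14.live = 10  [len(f₁.live) + 8]
31. n14.key = -8  [len(f₁.live) - 10]
32. n14.mk = 11  [len(f₀.live) + 9]
33. n7.tag = "mwzn"  [C.tag ++ "n"]
34. n7.key = "pv"  ["pv"]
35. n7.val = true  [S.lab > 15]
36. n17.val = false  [false]
37. n17.acc = "mwznm"  [A.tag ++ "m"]
38. n18.val = false  [false]
39. n18.acc = "mwznmy"  [C₀.acc ++ "y"]
40. n19.env = true  [terminal]
41. n20.live = "my"  [terminal]
42. n18.tag = "mymwznmy"  [f.live ++ C.acc]
43. n21.fin = 6  [terminal]
44. n17.tag = "km"  ["km"]
45. n22.fin = 14  [terminal]
46. n6.tag = "rpv"  ["r" ++ A.key]
47. n0.lab = 15  [D.env + D.tag - 29]
48. n0.live = 4  [D.env + D.tag - 40]
49. n0.key = -8  [D.env + D.tag - 52]
50. n0.mk = 10  [D.env * -2 + 40]

"mwznm"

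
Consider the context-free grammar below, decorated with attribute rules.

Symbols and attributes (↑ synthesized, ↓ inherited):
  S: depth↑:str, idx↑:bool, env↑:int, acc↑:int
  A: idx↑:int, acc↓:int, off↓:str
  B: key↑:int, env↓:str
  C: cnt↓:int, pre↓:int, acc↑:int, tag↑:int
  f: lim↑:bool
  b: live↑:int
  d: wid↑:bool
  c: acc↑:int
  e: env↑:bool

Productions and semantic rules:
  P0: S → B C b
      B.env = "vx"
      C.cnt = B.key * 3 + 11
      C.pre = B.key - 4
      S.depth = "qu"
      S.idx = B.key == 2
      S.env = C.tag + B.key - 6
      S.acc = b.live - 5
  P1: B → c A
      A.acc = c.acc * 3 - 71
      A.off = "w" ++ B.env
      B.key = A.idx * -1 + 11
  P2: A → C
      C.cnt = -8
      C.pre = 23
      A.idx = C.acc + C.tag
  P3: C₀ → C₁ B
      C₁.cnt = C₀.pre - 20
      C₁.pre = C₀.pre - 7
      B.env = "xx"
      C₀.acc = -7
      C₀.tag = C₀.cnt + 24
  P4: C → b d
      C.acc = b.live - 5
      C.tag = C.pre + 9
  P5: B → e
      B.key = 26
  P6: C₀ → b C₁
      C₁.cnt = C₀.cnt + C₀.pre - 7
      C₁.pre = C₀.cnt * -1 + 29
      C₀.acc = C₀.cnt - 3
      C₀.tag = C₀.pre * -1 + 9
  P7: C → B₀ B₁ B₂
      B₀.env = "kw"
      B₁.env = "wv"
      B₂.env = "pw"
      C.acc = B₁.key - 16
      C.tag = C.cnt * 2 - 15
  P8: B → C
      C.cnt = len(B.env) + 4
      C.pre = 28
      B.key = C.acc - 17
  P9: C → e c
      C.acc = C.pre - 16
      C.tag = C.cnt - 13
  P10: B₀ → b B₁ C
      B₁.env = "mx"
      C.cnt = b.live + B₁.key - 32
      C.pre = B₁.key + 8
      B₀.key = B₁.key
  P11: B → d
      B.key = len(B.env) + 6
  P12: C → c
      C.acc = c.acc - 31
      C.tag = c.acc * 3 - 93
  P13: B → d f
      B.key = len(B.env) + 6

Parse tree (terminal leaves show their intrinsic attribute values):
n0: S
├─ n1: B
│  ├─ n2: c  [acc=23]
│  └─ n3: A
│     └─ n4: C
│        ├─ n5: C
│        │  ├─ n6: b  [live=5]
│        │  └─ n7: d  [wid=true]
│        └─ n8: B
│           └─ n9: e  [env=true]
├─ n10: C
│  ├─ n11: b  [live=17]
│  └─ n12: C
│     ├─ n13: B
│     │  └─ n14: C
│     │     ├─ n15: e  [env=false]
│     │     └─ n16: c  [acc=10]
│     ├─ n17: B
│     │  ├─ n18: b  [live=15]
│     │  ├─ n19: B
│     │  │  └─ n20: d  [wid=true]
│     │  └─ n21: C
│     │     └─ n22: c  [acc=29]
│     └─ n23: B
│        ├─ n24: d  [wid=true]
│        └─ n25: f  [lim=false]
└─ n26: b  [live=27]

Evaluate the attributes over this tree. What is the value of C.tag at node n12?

1

1. n1.env = "vx"  ["vx"]
2. n2.acc = 23  [terminal]
3. n3.acc = -2  [c.acc * 3 - 71]
4. n3.off = "wvx"  ["w" ++ B.env]
5. n4.cnt = -8  [-8]
6. n4.pre = 23  [23]
7. n5.cnt = 3  [C₀.pre - 20]
8. n5.pre = 16  [C₀.pre - 7]
9. n6.live = 5  [terminal]
10. n7.wid = true  [terminal]
11. n5.acc = 0  [b.live - 5]
12. n5.tag = 25  [C.pre + 9]
13. n8.env = "xx"  ["xx"]
14. n9.env = true  [terminal]
15. n8.key = 26  [26]
16. n4.acc = -7  [-7]
17. n4.tag = 16  [C₀.cnt + 24]
18. n3.idx = 9  [C.acc + C.tag]
19. n1.key = 2  [A.idx * -1 + 11]
20. n10.cnt = 17  [B.key * 3 + 11]
21. n10.pre = -2  [B.key - 4]
22. n11.live = 17  [terminal]
23. n12.cnt = 8  [C₀.cnt + C₀.pre - 7]
24. n12.pre = 12  [C₀.cnt * -1 + 29]
25. n13.env = "kw"  ["kw"]
26. n14.cnt = 6  [len(B.env) + 4]
27. n14.pre = 28  [28]
28. n15.env = false  [terminal]
29. n16.acc = 10  [terminal]
30. n14.acc = 12  [C.pre - 16]
31. n14.tag = -7  [C.cnt - 13]
32. n13.key = -5  [C.acc - 17]
33. n17.env = "wv"  ["wv"]
34. n18.live = 15  [terminal]
35. n19.env = "mx"  ["mx"]
36. n20.wid = true  [terminal]
37. n19.key = 8  [len(B.env) + 6]
38. n21.cnt = -9  [b.live + B₁.key - 32]
39. n21.pre = 16  [B₁.key + 8]
40. n22.acc = 29  [terminal]
41. n21.acc = -2  [c.acc - 31]
42. n21.tag = -6  [c.acc * 3 - 93]
43. n17.key = 8  [B₁.key]
44. n23.env = "pw"  ["pw"]
45. n24.wid = true  [terminal]
46. n25.lim = false  [terminal]
47. n23.key = 8  [len(B.env) + 6]
48. n12.acc = -8  [B₁.key - 16]
49. n12.tag = 1  [C.cnt * 2 - 15]
50. n10.acc = 14  [C₀.cnt - 3]
51. n10.tag = 11  [C₀.pre * -1 + 9]
52. n26.live = 27  [terminal]
53. n0.depth = "qu"  ["qu"]
54. n0.idx = true  [B.key == 2]
55. n0.env = 7  [C.tag + B.key - 6]
56. n0.acc = 22  [b.live - 5]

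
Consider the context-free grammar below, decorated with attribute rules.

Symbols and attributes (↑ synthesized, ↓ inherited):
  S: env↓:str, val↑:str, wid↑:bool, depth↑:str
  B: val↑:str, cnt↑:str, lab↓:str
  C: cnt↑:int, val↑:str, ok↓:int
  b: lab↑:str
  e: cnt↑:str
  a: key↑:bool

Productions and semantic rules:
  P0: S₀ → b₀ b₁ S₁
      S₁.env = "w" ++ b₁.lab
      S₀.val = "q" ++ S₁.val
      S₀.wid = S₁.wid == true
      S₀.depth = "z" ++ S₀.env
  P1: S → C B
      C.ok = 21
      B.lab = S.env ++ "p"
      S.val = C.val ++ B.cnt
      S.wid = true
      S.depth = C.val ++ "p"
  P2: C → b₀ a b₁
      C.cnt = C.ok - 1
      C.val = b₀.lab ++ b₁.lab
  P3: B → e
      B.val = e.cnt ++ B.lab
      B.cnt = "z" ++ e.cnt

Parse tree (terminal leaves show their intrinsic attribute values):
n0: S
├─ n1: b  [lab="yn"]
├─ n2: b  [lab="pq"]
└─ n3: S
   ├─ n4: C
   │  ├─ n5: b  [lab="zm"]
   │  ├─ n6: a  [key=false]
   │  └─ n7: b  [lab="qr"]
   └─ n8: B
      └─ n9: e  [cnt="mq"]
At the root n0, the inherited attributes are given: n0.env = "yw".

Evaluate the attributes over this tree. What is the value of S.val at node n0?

"qzmqrzmq"

1. n0.env = "yw"  [given at root]
2. n1.lab = "yn"  [terminal]
3. n2.lab = "pq"  [terminal]
4. n3.env = "wpq"  ["w" ++ b₁.lab]
5. n4.ok = 21  [21]
6. n5.lab = "zm"  [terminal]
7. n6.key = false  [terminal]
8. n7.lab = "qr"  [terminal]
9. n4.cnt = 20  [C.ok - 1]
10. n4.val = "zmqr"  [b₀.lab ++ b₁.lab]
11. n8.lab = "wpqp"  [S.env ++ "p"]
12. n9.cnt = "mq"  [terminal]
13. n8.val = "mqwpqp"  [e.cnt ++ B.lab]
14. n8.cnt = "zmq"  ["z" ++ e.cnt]
15. n3.val = "zmqrzmq"  [C.val ++ B.cnt]
16. n3.wid = true  [true]
17. n3.depth = "zmqrp"  [C.val ++ "p"]
18. n0.val = "qzmqrzmq"  ["q" ++ S₁.val]
19. n0.wid = true  [S₁.wid == true]
20. n0.depth = "zyw"  ["z" ++ S₀.env]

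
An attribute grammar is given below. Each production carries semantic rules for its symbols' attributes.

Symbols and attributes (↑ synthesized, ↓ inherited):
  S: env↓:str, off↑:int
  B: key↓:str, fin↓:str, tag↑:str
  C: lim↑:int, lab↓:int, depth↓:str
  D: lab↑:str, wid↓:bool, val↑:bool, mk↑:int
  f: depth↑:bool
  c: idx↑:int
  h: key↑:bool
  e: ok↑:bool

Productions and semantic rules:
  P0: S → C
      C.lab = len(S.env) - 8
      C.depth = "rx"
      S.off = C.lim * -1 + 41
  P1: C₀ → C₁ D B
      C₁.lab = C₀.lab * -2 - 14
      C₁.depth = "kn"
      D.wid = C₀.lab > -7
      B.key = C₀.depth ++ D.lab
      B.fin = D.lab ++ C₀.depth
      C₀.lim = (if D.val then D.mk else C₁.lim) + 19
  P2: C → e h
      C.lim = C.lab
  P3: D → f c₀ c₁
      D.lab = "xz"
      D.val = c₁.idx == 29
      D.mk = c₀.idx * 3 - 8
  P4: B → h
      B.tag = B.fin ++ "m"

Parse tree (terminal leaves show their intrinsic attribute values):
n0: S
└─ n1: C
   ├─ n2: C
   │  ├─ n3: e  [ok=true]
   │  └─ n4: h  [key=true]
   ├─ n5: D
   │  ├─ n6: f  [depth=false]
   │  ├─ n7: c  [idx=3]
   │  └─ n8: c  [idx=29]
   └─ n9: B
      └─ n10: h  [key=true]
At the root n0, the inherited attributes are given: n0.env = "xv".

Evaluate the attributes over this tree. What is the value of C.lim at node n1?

1. n0.env = "xv"  [given at root]
2. n1.lab = -6  [len(S.env) - 8]
3. n1.depth = "rx"  ["rx"]
4. n2.lab = -2  [C₀.lab * -2 - 14]
5. n2.depth = "kn"  ["kn"]
6. n3.ok = true  [terminal]
7. n4.key = true  [terminal]
8. n2.lim = -2  [C.lab]
9. n5.wid = true  [C₀.lab > -7]
10. n6.depth = false  [terminal]
11. n7.idx = 3  [terminal]
12. n8.idx = 29  [terminal]
13. n5.lab = "xz"  ["xz"]
14. n5.val = true  [c₁.idx == 29]
15. n5.mk = 1  [c₀.idx * 3 - 8]
16. n9.key = "rxxz"  [C₀.depth ++ D.lab]
17. n9.fin = "xzrx"  [D.lab ++ C₀.depth]
18. n10.key = true  [terminal]
19. n9.tag = "xzrxm"  [B.fin ++ "m"]
20. n1.lim = 20  [(if D.val then D.mk else C₁.lim) + 19]
21. n0.off = 21  [C.lim * -1 + 41]

20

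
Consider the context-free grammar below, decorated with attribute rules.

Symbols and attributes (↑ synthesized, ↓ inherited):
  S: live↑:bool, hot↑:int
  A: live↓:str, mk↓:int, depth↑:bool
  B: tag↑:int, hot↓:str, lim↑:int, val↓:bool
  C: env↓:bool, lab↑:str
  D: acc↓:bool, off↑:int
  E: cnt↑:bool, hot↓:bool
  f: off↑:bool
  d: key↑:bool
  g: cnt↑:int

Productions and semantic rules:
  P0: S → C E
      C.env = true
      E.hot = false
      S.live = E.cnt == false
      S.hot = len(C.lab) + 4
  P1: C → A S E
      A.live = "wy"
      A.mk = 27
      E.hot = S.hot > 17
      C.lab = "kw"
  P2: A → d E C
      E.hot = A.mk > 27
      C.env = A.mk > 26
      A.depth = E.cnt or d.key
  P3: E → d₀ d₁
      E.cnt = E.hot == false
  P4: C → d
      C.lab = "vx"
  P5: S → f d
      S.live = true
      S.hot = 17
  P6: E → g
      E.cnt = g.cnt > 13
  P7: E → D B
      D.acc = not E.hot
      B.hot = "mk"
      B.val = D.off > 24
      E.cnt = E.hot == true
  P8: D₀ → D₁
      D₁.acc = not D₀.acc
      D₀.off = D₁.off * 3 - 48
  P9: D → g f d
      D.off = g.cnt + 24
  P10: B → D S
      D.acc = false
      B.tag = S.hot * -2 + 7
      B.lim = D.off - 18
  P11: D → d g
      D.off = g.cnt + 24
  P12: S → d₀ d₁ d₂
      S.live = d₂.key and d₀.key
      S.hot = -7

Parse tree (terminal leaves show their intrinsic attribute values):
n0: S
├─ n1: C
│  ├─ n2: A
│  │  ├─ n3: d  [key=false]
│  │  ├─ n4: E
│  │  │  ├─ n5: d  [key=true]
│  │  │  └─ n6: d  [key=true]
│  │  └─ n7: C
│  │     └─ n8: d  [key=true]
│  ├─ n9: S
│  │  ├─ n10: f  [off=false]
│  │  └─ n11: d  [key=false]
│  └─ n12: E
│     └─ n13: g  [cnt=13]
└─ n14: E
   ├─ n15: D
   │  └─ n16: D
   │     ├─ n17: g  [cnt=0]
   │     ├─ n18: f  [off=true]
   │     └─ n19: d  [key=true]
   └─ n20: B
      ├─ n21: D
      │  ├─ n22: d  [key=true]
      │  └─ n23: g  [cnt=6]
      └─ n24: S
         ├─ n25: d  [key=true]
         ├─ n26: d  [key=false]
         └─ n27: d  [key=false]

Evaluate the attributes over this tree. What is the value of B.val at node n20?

1. n1.env = true  [true]
2. n2.live = "wy"  ["wy"]
3. n2.mk = 27  [27]
4. n3.key = false  [terminal]
5. n4.hot = false  [A.mk > 27]
6. n5.key = true  [terminal]
7. n6.key = true  [terminal]
8. n4.cnt = true  [E.hot == false]
9. n7.env = true  [A.mk > 26]
10. n8.key = true  [terminal]
11. n7.lab = "vx"  ["vx"]
12. n2.depth = true  [E.cnt or d.key]
13. n10.off = false  [terminal]
14. n11.key = false  [terminal]
15. n9.live = true  [true]
16. n9.hot = 17  [17]
17. n12.hot = false  [S.hot > 17]
18. n13.cnt = 13  [terminal]
19. n12.cnt = false  [g.cnt > 13]
20. n1.lab = "kw"  ["kw"]
21. n14.hot = false  [false]
22. n15.acc = true  [not E.hot]
23. n16.acc = false  [not D₀.acc]
24. n17.cnt = 0  [terminal]
25. n18.off = true  [terminal]
26. n19.key = true  [terminal]
27. n16.off = 24  [g.cnt + 24]
28. n15.off = 24  [D₁.off * 3 - 48]
29. n20.hot = "mk"  ["mk"]
30. n20.val = false  [D.off > 24]
31. n21.acc = false  [false]
32. n22.key = true  [terminal]
33. n23.cnt = 6  [terminal]
34. n21.off = 30  [g.cnt + 24]
35. n25.key = true  [terminal]
36. n26.key = false  [terminal]
37. n27.key = false  [terminal]
38. n24.live = false  [d₂.key and d₀.key]
39. n24.hot = -7  [-7]
40. n20.tag = 21  [S.hot * -2 + 7]
41. n20.lim = 12  [D.off - 18]
42. n14.cnt = false  [E.hot == true]
43. n0.live = true  [E.cnt == false]
44. n0.hot = 6  [len(C.lab) + 4]

false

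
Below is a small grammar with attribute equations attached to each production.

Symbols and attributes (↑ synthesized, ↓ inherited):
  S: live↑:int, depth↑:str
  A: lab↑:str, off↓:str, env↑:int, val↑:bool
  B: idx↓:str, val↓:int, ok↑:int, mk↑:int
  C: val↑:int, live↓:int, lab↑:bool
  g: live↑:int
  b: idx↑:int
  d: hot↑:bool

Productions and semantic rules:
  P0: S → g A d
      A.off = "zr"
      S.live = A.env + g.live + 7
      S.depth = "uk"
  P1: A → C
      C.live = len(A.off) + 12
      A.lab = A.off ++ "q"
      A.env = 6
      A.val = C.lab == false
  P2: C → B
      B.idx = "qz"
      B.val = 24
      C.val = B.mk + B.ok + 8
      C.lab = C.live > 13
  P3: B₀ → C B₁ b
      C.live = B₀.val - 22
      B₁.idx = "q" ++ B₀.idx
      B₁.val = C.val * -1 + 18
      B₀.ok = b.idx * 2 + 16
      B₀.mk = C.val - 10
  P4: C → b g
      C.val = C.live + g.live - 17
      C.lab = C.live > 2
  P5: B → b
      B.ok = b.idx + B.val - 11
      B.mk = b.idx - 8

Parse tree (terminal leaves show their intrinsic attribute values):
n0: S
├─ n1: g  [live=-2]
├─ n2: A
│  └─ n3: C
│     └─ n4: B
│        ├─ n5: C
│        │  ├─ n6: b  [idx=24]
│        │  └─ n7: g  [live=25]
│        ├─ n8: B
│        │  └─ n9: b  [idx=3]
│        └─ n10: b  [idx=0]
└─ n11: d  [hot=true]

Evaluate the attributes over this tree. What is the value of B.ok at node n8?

0

1. n1.live = -2  [terminal]
2. n2.off = "zr"  ["zr"]
3. n3.live = 14  [len(A.off) + 12]
4. n4.idx = "qz"  ["qz"]
5. n4.val = 24  [24]
6. n5.live = 2  [B₀.val - 22]
7. n6.idx = 24  [terminal]
8. n7.live = 25  [terminal]
9. n5.val = 10  [C.live + g.live - 17]
10. n5.lab = false  [C.live > 2]
11. n8.idx = "qqz"  ["q" ++ B₀.idx]
12. n8.val = 8  [C.val * -1 + 18]
13. n9.idx = 3  [terminal]
14. n8.ok = 0  [b.idx + B.val - 11]
15. n8.mk = -5  [b.idx - 8]
16. n10.idx = 0  [terminal]
17. n4.ok = 16  [b.idx * 2 + 16]
18. n4.mk = 0  [C.val - 10]
19. n3.val = 24  [B.mk + B.ok + 8]
20. n3.lab = true  [C.live > 13]
21. n2.lab = "zrq"  [A.off ++ "q"]
22. n2.env = 6  [6]
23. n2.val = false  [C.lab == false]
24. n11.hot = true  [terminal]
25. n0.live = 11  [A.env + g.live + 7]
26. n0.depth = "uk"  ["uk"]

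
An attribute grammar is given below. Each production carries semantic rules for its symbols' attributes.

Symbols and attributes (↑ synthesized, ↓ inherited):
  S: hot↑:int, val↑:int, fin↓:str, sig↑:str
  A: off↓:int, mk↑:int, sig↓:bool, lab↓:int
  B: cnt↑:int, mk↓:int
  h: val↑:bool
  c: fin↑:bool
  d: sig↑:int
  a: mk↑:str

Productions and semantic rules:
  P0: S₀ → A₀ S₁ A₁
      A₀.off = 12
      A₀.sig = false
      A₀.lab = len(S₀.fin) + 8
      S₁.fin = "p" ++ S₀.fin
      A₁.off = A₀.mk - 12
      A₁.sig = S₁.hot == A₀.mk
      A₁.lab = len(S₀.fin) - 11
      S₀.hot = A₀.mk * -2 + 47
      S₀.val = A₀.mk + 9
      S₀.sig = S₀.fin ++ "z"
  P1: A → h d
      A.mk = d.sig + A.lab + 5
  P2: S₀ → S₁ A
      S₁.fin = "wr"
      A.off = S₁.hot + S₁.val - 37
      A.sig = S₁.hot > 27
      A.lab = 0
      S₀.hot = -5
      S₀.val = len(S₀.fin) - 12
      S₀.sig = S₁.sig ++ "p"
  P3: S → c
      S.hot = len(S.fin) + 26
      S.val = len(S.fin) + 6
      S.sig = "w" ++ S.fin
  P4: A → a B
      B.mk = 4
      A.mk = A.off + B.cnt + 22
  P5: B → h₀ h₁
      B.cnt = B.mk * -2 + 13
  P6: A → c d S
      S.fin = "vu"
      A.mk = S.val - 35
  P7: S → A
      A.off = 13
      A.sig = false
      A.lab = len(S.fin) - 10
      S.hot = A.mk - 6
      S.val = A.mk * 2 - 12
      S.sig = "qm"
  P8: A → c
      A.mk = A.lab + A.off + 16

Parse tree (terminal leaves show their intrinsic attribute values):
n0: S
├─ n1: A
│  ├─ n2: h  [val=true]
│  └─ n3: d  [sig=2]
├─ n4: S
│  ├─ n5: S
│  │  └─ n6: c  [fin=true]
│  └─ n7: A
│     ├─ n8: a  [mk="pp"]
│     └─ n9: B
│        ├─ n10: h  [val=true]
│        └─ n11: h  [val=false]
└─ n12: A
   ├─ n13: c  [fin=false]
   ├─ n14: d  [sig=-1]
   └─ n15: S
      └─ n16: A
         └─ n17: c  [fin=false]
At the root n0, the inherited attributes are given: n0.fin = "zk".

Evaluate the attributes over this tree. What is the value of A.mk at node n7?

26

1. n0.fin = "zk"  [given at root]
2. n1.off = 12  [12]
3. n1.sig = false  [false]
4. n1.lab = 10  [len(S₀.fin) + 8]
5. n2.val = true  [terminal]
6. n3.sig = 2  [terminal]
7. n1.mk = 17  [d.sig + A.lab + 5]
8. n4.fin = "pzk"  ["p" ++ S₀.fin]
9. n5.fin = "wr"  ["wr"]
10. n6.fin = true  [terminal]
11. n5.hot = 28  [len(S.fin) + 26]
12. n5.val = 8  [len(S.fin) + 6]
13. n5.sig = "wwr"  ["w" ++ S.fin]
14. n7.off = -1  [S₁.hot + S₁.val - 37]
15. n7.sig = true  [S₁.hot > 27]
16. n7.lab = 0  [0]
17. n8.mk = "pp"  [terminal]
18. n9.mk = 4  [4]
19. n10.val = true  [terminal]
20. n11.val = false  [terminal]
21. n9.cnt = 5  [B.mk * -2 + 13]
22. n7.mk = 26  [A.off + B.cnt + 22]
23. n4.hot = -5  [-5]
24. n4.val = -9  [len(S₀.fin) - 12]
25. n4.sig = "wwrp"  [S₁.sig ++ "p"]
26. n12.off = 5  [A₀.mk - 12]
27. n12.sig = false  [S₁.hot == A₀.mk]
28. n12.lab = -9  [len(S₀.fin) - 11]
29. n13.fin = false  [terminal]
30. n14.sig = -1  [terminal]
31. n15.fin = "vu"  ["vu"]
32. n16.off = 13  [13]
33. n16.sig = false  [false]
34. n16.lab = -8  [len(S.fin) - 10]
35. n17.fin = false  [terminal]
36. n16.mk = 21  [A.lab + A.off + 16]
37. n15.hot = 15  [A.mk - 6]
38. n15.val = 30  [A.mk * 2 - 12]
39. n15.sig = "qm"  ["qm"]
40. n12.mk = -5  [S.val - 35]
41. n0.hot = 13  [A₀.mk * -2 + 47]
42. n0.val = 26  [A₀.mk + 9]
43. n0.sig = "zkz"  [S₀.fin ++ "z"]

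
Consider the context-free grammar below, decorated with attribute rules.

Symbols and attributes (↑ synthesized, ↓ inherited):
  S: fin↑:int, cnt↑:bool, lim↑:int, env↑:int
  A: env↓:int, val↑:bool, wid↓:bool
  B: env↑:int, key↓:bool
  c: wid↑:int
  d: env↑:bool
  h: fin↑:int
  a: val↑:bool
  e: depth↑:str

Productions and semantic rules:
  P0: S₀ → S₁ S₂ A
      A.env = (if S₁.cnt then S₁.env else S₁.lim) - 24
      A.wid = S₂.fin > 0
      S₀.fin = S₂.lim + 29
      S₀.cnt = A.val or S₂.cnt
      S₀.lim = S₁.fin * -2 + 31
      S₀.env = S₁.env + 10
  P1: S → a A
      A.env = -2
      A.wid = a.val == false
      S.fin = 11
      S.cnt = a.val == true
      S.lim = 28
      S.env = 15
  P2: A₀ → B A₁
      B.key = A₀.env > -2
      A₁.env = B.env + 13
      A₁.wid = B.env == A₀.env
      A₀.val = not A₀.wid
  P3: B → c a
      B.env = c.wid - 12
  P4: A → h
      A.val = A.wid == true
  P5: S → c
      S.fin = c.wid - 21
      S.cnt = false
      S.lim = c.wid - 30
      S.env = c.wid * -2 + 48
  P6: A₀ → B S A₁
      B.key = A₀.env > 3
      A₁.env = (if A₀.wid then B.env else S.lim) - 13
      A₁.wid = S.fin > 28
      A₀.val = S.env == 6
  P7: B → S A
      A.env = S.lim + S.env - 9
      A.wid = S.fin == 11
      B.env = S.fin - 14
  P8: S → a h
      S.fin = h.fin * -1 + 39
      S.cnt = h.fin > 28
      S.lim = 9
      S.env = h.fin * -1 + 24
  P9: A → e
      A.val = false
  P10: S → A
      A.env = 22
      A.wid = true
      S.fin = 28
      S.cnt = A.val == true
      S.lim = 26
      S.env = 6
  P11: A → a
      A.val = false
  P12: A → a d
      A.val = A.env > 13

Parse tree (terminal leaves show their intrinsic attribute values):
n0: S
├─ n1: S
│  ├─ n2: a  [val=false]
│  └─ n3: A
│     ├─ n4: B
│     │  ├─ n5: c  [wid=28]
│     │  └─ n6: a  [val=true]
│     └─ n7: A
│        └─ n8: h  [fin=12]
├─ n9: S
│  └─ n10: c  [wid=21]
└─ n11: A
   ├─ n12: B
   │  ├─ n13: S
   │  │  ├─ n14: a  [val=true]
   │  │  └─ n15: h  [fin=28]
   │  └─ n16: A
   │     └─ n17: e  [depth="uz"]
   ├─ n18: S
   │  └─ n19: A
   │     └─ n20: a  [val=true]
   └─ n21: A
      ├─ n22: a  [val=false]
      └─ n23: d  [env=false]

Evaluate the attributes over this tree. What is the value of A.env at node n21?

13

1. n2.val = false  [terminal]
2. n3.env = -2  [-2]
3. n3.wid = true  [a.val == false]
4. n4.key = false  [A₀.env > -2]
5. n5.wid = 28  [terminal]
6. n6.val = true  [terminal]
7. n4.env = 16  [c.wid - 12]
8. n7.env = 29  [B.env + 13]
9. n7.wid = false  [B.env == A₀.env]
10. n8.fin = 12  [terminal]
11. n7.val = false  [A.wid == true]
12. n3.val = false  [not A₀.wid]
13. n1.fin = 11  [11]
14. n1.cnt = false  [a.val == true]
15. n1.lim = 28  [28]
16. n1.env = 15  [15]
17. n10.wid = 21  [terminal]
18. n9.fin = 0  [c.wid - 21]
19. n9.cnt = false  [false]
20. n9.lim = -9  [c.wid - 30]
21. n9.env = 6  [c.wid * -2 + 48]
22. n11.env = 4  [(if S₁.cnt then S₁.env else S₁.lim) - 24]
23. n11.wid = false  [S₂.fin > 0]
24. n12.key = true  [A₀.env > 3]
25. n14.val = true  [terminal]
26. n15.fin = 28  [terminal]
27. n13.fin = 11  [h.fin * -1 + 39]
28. n13.cnt = false  [h.fin > 28]
29. n13.lim = 9  [9]
30. n13.env = -4  [h.fin * -1 + 24]
31. n16.env = -4  [S.lim + S.env - 9]
32. n16.wid = true  [S.fin == 11]
33. n17.depth = "uz"  [terminal]
34. n16.val = false  [false]
35. n12.env = -3  [S.fin - 14]
36. n19.env = 22  [22]
37. n19.wid = true  [true]
38. n20.val = true  [terminal]
39. n19.val = false  [false]
40. n18.fin = 28  [28]
41. n18.cnt = false  [A.val == true]
42. n18.lim = 26  [26]
43. n18.env = 6  [6]
44. n21.env = 13  [(if A₀.wid then B.env else S.lim) - 13]
45. n21.wid = false  [S.fin > 28]
46. n22.val = false  [terminal]
47. n23.env = false  [terminal]
48. n21.val = false  [A.env > 13]
49. n11.val = true  [S.env == 6]
50. n0.fin = 20  [S₂.lim + 29]
51. n0.cnt = true  [A.val or S₂.cnt]
52. n0.lim = 9  [S₁.fin * -2 + 31]
53. n0.env = 25  [S₁.env + 10]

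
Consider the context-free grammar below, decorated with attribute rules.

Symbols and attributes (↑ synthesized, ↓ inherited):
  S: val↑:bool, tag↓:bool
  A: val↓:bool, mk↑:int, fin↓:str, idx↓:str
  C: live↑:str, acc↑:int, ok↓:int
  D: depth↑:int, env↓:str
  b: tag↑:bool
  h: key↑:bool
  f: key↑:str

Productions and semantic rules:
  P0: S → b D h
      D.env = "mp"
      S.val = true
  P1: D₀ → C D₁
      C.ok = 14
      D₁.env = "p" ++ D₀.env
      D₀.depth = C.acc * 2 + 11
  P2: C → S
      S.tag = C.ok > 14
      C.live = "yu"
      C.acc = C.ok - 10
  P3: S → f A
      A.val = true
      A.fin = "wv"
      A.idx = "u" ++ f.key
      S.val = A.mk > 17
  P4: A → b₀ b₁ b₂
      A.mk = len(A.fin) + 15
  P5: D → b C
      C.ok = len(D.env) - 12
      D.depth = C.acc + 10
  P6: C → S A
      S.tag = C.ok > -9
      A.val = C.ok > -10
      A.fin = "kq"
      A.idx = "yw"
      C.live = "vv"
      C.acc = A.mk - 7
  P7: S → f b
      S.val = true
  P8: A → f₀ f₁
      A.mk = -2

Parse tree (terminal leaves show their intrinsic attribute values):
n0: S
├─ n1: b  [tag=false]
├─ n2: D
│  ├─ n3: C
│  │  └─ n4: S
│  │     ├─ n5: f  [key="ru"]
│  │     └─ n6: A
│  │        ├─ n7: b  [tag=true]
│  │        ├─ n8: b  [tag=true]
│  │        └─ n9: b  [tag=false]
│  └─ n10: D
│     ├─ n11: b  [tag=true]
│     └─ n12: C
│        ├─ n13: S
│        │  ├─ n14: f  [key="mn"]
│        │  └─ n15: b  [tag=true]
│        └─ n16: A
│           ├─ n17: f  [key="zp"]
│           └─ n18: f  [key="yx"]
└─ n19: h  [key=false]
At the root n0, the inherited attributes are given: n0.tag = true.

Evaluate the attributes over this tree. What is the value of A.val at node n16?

true

1. n0.tag = true  [given at root]
2. n1.tag = false  [terminal]
3. n2.env = "mp"  ["mp"]
4. n3.ok = 14  [14]
5. n4.tag = false  [C.ok > 14]
6. n5.key = "ru"  [terminal]
7. n6.val = true  [true]
8. n6.fin = "wv"  ["wv"]
9. n6.idx = "uru"  ["u" ++ f.key]
10. n7.tag = true  [terminal]
11. n8.tag = true  [terminal]
12. n9.tag = false  [terminal]
13. n6.mk = 17  [len(A.fin) + 15]
14. n4.val = false  [A.mk > 17]
15. n3.live = "yu"  ["yu"]
16. n3.acc = 4  [C.ok - 10]
17. n10.env = "pmp"  ["p" ++ D₀.env]
18. n11.tag = true  [terminal]
19. n12.ok = -9  [len(D.env) - 12]
20. n13.tag = false  [C.ok > -9]
21. n14.key = "mn"  [terminal]
22. n15.tag = true  [terminal]
23. n13.val = true  [true]
24. n16.val = true  [C.ok > -10]
25. n16.fin = "kq"  ["kq"]
26. n16.idx = "yw"  ["yw"]
27. n17.key = "zp"  [terminal]
28. n18.key = "yx"  [terminal]
29. n16.mk = -2  [-2]
30. n12.live = "vv"  ["vv"]
31. n12.acc = -9  [A.mk - 7]
32. n10.depth = 1  [C.acc + 10]
33. n2.depth = 19  [C.acc * 2 + 11]
34. n19.key = false  [terminal]
35. n0.val = true  [true]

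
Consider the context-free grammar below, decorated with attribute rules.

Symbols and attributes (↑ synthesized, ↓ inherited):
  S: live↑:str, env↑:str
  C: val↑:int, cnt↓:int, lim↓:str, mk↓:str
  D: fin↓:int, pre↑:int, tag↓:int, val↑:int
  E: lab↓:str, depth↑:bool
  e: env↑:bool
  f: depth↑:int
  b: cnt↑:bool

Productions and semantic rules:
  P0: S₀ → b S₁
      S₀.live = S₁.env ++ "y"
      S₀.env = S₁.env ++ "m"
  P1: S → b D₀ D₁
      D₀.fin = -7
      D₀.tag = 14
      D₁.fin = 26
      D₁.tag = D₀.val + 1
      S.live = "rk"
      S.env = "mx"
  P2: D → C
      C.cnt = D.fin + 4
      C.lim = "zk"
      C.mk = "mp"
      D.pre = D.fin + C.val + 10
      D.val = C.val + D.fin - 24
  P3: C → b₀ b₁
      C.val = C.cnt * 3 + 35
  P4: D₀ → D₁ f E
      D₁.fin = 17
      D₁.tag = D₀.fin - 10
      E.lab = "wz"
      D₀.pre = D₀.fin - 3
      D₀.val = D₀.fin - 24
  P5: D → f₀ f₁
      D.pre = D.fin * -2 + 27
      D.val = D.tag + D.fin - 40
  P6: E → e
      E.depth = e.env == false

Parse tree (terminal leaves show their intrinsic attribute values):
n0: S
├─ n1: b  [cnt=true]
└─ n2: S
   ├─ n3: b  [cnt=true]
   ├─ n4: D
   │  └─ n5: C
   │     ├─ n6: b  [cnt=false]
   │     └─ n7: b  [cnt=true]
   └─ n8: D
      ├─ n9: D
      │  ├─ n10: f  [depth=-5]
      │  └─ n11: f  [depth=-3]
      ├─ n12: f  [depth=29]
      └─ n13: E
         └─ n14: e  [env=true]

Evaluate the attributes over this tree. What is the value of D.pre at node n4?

29

1. n1.cnt = true  [terminal]
2. n3.cnt = true  [terminal]
3. n4.fin = -7  [-7]
4. n4.tag = 14  [14]
5. n5.cnt = -3  [D.fin + 4]
6. n5.lim = "zk"  ["zk"]
7. n5.mk = "mp"  ["mp"]
8. n6.cnt = false  [terminal]
9. n7.cnt = true  [terminal]
10. n5.val = 26  [C.cnt * 3 + 35]
11. n4.pre = 29  [D.fin + C.val + 10]
12. n4.val = -5  [C.val + D.fin - 24]
13. n8.fin = 26  [26]
14. n8.tag = -4  [D₀.val + 1]
15. n9.fin = 17  [17]
16. n9.tag = 16  [D₀.fin - 10]
17. n10.depth = -5  [terminal]
18. n11.depth = -3  [terminal]
19. n9.pre = -7  [D.fin * -2 + 27]
20. n9.val = -7  [D.tag + D.fin - 40]
21. n12.depth = 29  [terminal]
22. n13.lab = "wz"  ["wz"]
23. n14.env = true  [terminal]
24. n13.depth = false  [e.env == false]
25. n8.pre = 23  [D₀.fin - 3]
26. n8.val = 2  [D₀.fin - 24]
27. n2.live = "rk"  ["rk"]
28. n2.env = "mx"  ["mx"]
29. n0.live = "mxy"  [S₁.env ++ "y"]
30. n0.env = "mxm"  [S₁.env ++ "m"]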